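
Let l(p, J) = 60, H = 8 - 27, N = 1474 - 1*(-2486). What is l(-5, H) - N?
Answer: -3900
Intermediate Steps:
N = 3960 (N = 1474 + 2486 = 3960)
H = -19
l(-5, H) - N = 60 - 1*3960 = 60 - 3960 = -3900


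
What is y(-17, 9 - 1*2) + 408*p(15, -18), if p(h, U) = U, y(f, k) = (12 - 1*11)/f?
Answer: -124849/17 ≈ -7344.1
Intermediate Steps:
y(f, k) = 1/f (y(f, k) = (12 - 11)/f = 1/f)
y(-17, 9 - 1*2) + 408*p(15, -18) = 1/(-17) + 408*(-18) = -1/17 - 7344 = -124849/17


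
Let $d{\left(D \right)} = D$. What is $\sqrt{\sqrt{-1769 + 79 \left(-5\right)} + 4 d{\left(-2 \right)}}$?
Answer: $\sqrt{-8 + 2 i \sqrt{541}} \approx 4.4273 + 5.2536 i$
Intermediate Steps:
$\sqrt{\sqrt{-1769 + 79 \left(-5\right)} + 4 d{\left(-2 \right)}} = \sqrt{\sqrt{-1769 + 79 \left(-5\right)} + 4 \left(-2\right)} = \sqrt{\sqrt{-1769 - 395} - 8} = \sqrt{\sqrt{-2164} - 8} = \sqrt{2 i \sqrt{541} - 8} = \sqrt{-8 + 2 i \sqrt{541}}$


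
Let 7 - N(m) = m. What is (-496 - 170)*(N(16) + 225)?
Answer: -143856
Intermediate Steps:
N(m) = 7 - m
(-496 - 170)*(N(16) + 225) = (-496 - 170)*((7 - 1*16) + 225) = -666*((7 - 16) + 225) = -666*(-9 + 225) = -666*216 = -143856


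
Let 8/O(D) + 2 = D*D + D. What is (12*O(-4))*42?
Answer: 2016/5 ≈ 403.20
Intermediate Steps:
O(D) = 8/(-2 + D + D**2) (O(D) = 8/(-2 + (D*D + D)) = 8/(-2 + (D**2 + D)) = 8/(-2 + (D + D**2)) = 8/(-2 + D + D**2))
(12*O(-4))*42 = (12*(8/(-2 - 4 + (-4)**2)))*42 = (12*(8/(-2 - 4 + 16)))*42 = (12*(8/10))*42 = (12*(8*(1/10)))*42 = (12*(4/5))*42 = (48/5)*42 = 2016/5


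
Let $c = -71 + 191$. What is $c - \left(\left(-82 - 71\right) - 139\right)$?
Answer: $412$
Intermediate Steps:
$c = 120$
$c - \left(\left(-82 - 71\right) - 139\right) = 120 - \left(\left(-82 - 71\right) - 139\right) = 120 - \left(-153 - 139\right) = 120 - -292 = 120 + 292 = 412$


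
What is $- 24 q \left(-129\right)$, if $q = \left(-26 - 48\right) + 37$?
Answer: $-114552$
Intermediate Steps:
$q = -37$ ($q = -74 + 37 = -37$)
$- 24 q \left(-129\right) = \left(-24\right) \left(-37\right) \left(-129\right) = 888 \left(-129\right) = -114552$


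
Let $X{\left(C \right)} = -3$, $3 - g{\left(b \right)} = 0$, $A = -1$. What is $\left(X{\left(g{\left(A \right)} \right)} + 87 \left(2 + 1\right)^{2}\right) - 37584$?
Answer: $-36804$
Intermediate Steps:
$g{\left(b \right)} = 3$ ($g{\left(b \right)} = 3 - 0 = 3 + 0 = 3$)
$\left(X{\left(g{\left(A \right)} \right)} + 87 \left(2 + 1\right)^{2}\right) - 37584 = \left(-3 + 87 \left(2 + 1\right)^{2}\right) - 37584 = \left(-3 + 87 \cdot 3^{2}\right) - 37584 = \left(-3 + 87 \cdot 9\right) - 37584 = \left(-3 + 783\right) - 37584 = 780 - 37584 = -36804$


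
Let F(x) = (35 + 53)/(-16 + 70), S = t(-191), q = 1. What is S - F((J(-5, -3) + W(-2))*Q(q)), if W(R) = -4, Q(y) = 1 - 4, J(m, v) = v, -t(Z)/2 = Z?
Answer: 10270/27 ≈ 380.37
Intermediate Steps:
t(Z) = -2*Z
Q(y) = -3
S = 382 (S = -2*(-191) = 382)
F(x) = 44/27 (F(x) = 88/54 = 88*(1/54) = 44/27)
S - F((J(-5, -3) + W(-2))*Q(q)) = 382 - 1*44/27 = 382 - 44/27 = 10270/27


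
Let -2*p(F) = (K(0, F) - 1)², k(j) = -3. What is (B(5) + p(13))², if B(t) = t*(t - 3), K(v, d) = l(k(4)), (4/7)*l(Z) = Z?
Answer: 93025/1024 ≈ 90.845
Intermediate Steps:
l(Z) = 7*Z/4
K(v, d) = -21/4 (K(v, d) = (7/4)*(-3) = -21/4)
B(t) = t*(-3 + t)
p(F) = -625/32 (p(F) = -(-21/4 - 1)²/2 = -(-25/4)²/2 = -½*625/16 = -625/32)
(B(5) + p(13))² = (5*(-3 + 5) - 625/32)² = (5*2 - 625/32)² = (10 - 625/32)² = (-305/32)² = 93025/1024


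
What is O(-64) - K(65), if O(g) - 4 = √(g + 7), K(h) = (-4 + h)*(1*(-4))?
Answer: 248 + I*√57 ≈ 248.0 + 7.5498*I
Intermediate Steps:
K(h) = 16 - 4*h (K(h) = (-4 + h)*(-4) = 16 - 4*h)
O(g) = 4 + √(7 + g) (O(g) = 4 + √(g + 7) = 4 + √(7 + g))
O(-64) - K(65) = (4 + √(7 - 64)) - (16 - 4*65) = (4 + √(-57)) - (16 - 260) = (4 + I*√57) - 1*(-244) = (4 + I*√57) + 244 = 248 + I*√57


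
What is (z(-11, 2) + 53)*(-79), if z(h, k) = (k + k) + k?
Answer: -4661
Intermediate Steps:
z(h, k) = 3*k (z(h, k) = 2*k + k = 3*k)
(z(-11, 2) + 53)*(-79) = (3*2 + 53)*(-79) = (6 + 53)*(-79) = 59*(-79) = -4661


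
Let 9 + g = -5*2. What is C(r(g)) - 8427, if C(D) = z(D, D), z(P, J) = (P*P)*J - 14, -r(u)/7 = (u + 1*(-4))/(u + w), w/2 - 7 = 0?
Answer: -5228406/125 ≈ -41827.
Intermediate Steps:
w = 14 (w = 14 + 2*0 = 14 + 0 = 14)
g = -19 (g = -9 - 5*2 = -9 - 10 = -19)
r(u) = -7*(-4 + u)/(14 + u) (r(u) = -7*(u + 1*(-4))/(u + 14) = -7*(u - 4)/(14 + u) = -7*(-4 + u)/(14 + u))
z(P, J) = -14 + J*P² (z(P, J) = P²*J - 14 = J*P² - 14 = -14 + J*P²)
C(D) = -14 + D³ (C(D) = -14 + D*D² = -14 + D³)
C(r(g)) - 8427 = (-14 + (7*(4 - 1*(-19))/(14 - 19))³) - 8427 = (-14 + (7*(4 + 19)/(-5))³) - 8427 = (-14 + (7*(-⅕)*23)³) - 8427 = (-14 + (-161/5)³) - 8427 = (-14 - 4173281/125) - 8427 = -4175031/125 - 8427 = -5228406/125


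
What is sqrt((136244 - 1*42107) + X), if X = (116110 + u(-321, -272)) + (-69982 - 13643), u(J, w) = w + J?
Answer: sqrt(126029) ≈ 355.01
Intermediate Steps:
u(J, w) = J + w
X = 31892 (X = (116110 + (-321 - 272)) + (-69982 - 13643) = (116110 - 593) - 83625 = 115517 - 83625 = 31892)
sqrt((136244 - 1*42107) + X) = sqrt((136244 - 1*42107) + 31892) = sqrt((136244 - 42107) + 31892) = sqrt(94137 + 31892) = sqrt(126029)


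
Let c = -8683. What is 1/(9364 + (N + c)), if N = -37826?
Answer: -1/37145 ≈ -2.6922e-5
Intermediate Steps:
1/(9364 + (N + c)) = 1/(9364 + (-37826 - 8683)) = 1/(9364 - 46509) = 1/(-37145) = -1/37145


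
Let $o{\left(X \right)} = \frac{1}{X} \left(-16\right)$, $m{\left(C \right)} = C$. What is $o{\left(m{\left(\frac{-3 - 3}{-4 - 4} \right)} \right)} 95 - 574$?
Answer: $- \frac{7802}{3} \approx -2600.7$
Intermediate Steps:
$o{\left(X \right)} = - \frac{16}{X}$
$o{\left(m{\left(\frac{-3 - 3}{-4 - 4} \right)} \right)} 95 - 574 = - \frac{16}{\left(-3 - 3\right) \frac{1}{-4 - 4}} \cdot 95 - 574 = - \frac{16}{\left(-6\right) \frac{1}{-8}} \cdot 95 - 574 = - \frac{16}{\left(-6\right) \left(- \frac{1}{8}\right)} 95 - 574 = - \frac{16}{\frac{3}{4}} \cdot 95 - 574 = \left(-16\right) \frac{4}{3} \cdot 95 - 574 = \left(- \frac{64}{3}\right) 95 - 574 = - \frac{6080}{3} - 574 = - \frac{7802}{3}$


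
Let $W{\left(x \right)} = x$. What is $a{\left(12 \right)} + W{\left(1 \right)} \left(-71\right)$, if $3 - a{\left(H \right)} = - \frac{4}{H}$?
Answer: $- \frac{203}{3} \approx -67.667$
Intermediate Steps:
$a{\left(H \right)} = 3 + \frac{4}{H}$ ($a{\left(H \right)} = 3 - - \frac{4}{H} = 3 + \frac{4}{H}$)
$a{\left(12 \right)} + W{\left(1 \right)} \left(-71\right) = \left(3 + \frac{4}{12}\right) + 1 \left(-71\right) = \left(3 + 4 \cdot \frac{1}{12}\right) - 71 = \left(3 + \frac{1}{3}\right) - 71 = \frac{10}{3} - 71 = - \frac{203}{3}$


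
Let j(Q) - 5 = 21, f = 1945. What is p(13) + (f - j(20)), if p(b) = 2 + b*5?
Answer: 1986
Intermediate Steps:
j(Q) = 26 (j(Q) = 5 + 21 = 26)
p(b) = 2 + 5*b
p(13) + (f - j(20)) = (2 + 5*13) + (1945 - 1*26) = (2 + 65) + (1945 - 26) = 67 + 1919 = 1986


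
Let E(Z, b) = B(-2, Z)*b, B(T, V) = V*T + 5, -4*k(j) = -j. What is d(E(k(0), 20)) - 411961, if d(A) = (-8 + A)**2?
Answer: -403497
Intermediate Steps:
k(j) = j/4 (k(j) = -(-1)*j/4 = j/4)
B(T, V) = 5 + T*V (B(T, V) = T*V + 5 = 5 + T*V)
E(Z, b) = b*(5 - 2*Z) (E(Z, b) = (5 - 2*Z)*b = b*(5 - 2*Z))
d(E(k(0), 20)) - 411961 = (-8 + 20*(5 - 0/2))**2 - 411961 = (-8 + 20*(5 - 2*0))**2 - 411961 = (-8 + 20*(5 + 0))**2 - 411961 = (-8 + 20*5)**2 - 411961 = (-8 + 100)**2 - 411961 = 92**2 - 411961 = 8464 - 411961 = -403497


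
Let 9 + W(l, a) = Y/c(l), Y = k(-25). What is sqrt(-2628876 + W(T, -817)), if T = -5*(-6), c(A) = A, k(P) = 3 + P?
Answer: I*sqrt(591499290)/15 ≈ 1621.4*I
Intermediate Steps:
Y = -22 (Y = 3 - 25 = -22)
T = 30
W(l, a) = -9 - 22/l
sqrt(-2628876 + W(T, -817)) = sqrt(-2628876 + (-9 - 22/30)) = sqrt(-2628876 + (-9 - 22*1/30)) = sqrt(-2628876 + (-9 - 11/15)) = sqrt(-2628876 - 146/15) = sqrt(-39433286/15) = I*sqrt(591499290)/15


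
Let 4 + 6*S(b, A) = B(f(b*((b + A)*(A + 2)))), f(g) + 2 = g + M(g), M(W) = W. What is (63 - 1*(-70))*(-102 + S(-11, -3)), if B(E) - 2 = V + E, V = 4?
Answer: -61180/3 ≈ -20393.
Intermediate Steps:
f(g) = -2 + 2*g (f(g) = -2 + (g + g) = -2 + 2*g)
B(E) = 6 + E (B(E) = 2 + (4 + E) = 6 + E)
S(b, A) = b*(2 + A)*(A + b)/3 (S(b, A) = -⅔ + (6 + (-2 + 2*(b*((b + A)*(A + 2)))))/6 = -⅔ + (6 + (-2 + 2*(b*((A + b)*(2 + A)))))/6 = -⅔ + (6 + (-2 + 2*(b*((2 + A)*(A + b)))))/6 = -⅔ + (6 + (-2 + 2*(b*(2 + A)*(A + b))))/6 = -⅔ + (6 + (-2 + 2*b*(2 + A)*(A + b)))/6 = -⅔ + (4 + 2*b*(2 + A)*(A + b))/6 = -⅔ + (⅔ + b*(2 + A)*(A + b)/3) = b*(2 + A)*(A + b)/3)
(63 - 1*(-70))*(-102 + S(-11, -3)) = (63 - 1*(-70))*(-102 + (⅓)*(-11)*((-3)² + 2*(-3) + 2*(-11) - 3*(-11))) = (63 + 70)*(-102 + (⅓)*(-11)*(9 - 6 - 22 + 33)) = 133*(-102 + (⅓)*(-11)*14) = 133*(-102 - 154/3) = 133*(-460/3) = -61180/3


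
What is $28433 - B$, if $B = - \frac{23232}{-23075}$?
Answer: $\frac{656068243}{23075} \approx 28432.0$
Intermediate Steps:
$B = \frac{23232}{23075}$ ($B = \left(-23232\right) \left(- \frac{1}{23075}\right) = \frac{23232}{23075} \approx 1.0068$)
$28433 - B = 28433 - \frac{23232}{23075} = \frac{656068243}{23075}$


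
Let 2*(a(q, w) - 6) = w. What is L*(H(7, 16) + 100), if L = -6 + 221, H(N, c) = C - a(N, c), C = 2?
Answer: 18920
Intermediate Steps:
a(q, w) = 6 + w/2
H(N, c) = -4 - c/2 (H(N, c) = 2 - (6 + c/2) = 2 + (-6 - c/2) = -4 - c/2)
L = 215
L*(H(7, 16) + 100) = 215*((-4 - 1/2*16) + 100) = 215*((-4 - 8) + 100) = 215*(-12 + 100) = 215*88 = 18920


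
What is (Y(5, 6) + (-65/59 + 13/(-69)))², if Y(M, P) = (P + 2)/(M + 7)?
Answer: 715716/1841449 ≈ 0.38867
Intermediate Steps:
Y(M, P) = (2 + P)/(7 + M)
(Y(5, 6) + (-65/59 + 13/(-69)))² = ((2 + 6)/(7 + 5) + (-65/59 + 13/(-69)))² = (8/12 + (-65*1/59 + 13*(-1/69)))² = ((1/12)*8 + (-65/59 - 13/69))² = (⅔ - 5252/4071)² = (-846/1357)² = 715716/1841449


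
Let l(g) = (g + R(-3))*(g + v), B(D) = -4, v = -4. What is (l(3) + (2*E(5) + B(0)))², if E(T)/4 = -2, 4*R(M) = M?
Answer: 7921/16 ≈ 495.06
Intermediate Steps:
R(M) = M/4
E(T) = -8 (E(T) = 4*(-2) = -8)
l(g) = (-4 + g)*(-¾ + g) (l(g) = (g + (¼)*(-3))*(g - 4) = (g - ¾)*(-4 + g) = (-¾ + g)*(-4 + g) = (-4 + g)*(-¾ + g))
(l(3) + (2*E(5) + B(0)))² = ((3 + 3² - 19/4*3) + (2*(-8) - 4))² = ((3 + 9 - 57/4) + (-16 - 4))² = (-9/4 - 20)² = (-89/4)² = 7921/16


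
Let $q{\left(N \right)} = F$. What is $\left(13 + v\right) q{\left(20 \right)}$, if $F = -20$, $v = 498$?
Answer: $-10220$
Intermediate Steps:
$q{\left(N \right)} = -20$
$\left(13 + v\right) q{\left(20 \right)} = \left(13 + 498\right) \left(-20\right) = 511 \left(-20\right) = -10220$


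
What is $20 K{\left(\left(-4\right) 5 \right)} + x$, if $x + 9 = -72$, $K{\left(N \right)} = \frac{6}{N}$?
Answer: $-87$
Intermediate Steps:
$x = -81$ ($x = -9 - 72 = -81$)
$20 K{\left(\left(-4\right) 5 \right)} + x = 20 \frac{6}{\left(-4\right) 5} - 81 = 20 \frac{6}{-20} - 81 = 20 \cdot 6 \left(- \frac{1}{20}\right) - 81 = 20 \left(- \frac{3}{10}\right) - 81 = -6 - 81 = -87$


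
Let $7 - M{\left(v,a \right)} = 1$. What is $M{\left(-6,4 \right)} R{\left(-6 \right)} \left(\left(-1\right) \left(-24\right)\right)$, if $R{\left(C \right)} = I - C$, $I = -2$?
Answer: $576$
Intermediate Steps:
$R{\left(C \right)} = -2 - C$
$M{\left(v,a \right)} = 6$ ($M{\left(v,a \right)} = 7 - 1 = 6$)
$M{\left(-6,4 \right)} R{\left(-6 \right)} \left(\left(-1\right) \left(-24\right)\right) = 6 \left(-2 - -6\right) \left(\left(-1\right) \left(-24\right)\right) = 6 \left(-2 + 6\right) 24 = 6 \cdot 4 \cdot 24 = 24 \cdot 24 = 576$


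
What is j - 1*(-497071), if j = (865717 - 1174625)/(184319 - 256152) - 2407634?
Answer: -4732453899/2477 ≈ -1.9106e+6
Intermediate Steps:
j = -5963698766/2477 (j = -308908/(-71833) - 2407634 = -308908*(-1/71833) - 2407634 = 10652/2477 - 2407634 = -5963698766/2477 ≈ -2.4076e+6)
j - 1*(-497071) = -5963698766/2477 - 1*(-497071) = -5963698766/2477 + 497071 = -4732453899/2477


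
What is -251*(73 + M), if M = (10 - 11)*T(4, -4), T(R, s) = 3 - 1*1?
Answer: -17821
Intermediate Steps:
T(R, s) = 2 (T(R, s) = 3 - 1 = 2)
M = -2 (M = (10 - 11)*2 = -1*2 = -2)
-251*(73 + M) = -251*(73 - 2) = -251*71 = -17821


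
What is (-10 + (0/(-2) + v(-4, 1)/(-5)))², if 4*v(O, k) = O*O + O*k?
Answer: 2809/25 ≈ 112.36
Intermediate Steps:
v(O, k) = O²/4 + O*k/4 (v(O, k) = (O*O + O*k)/4 = (O² + O*k)/4 = O²/4 + O*k/4)
(-10 + (0/(-2) + v(-4, 1)/(-5)))² = (-10 + (0/(-2) + ((¼)*(-4)*(-4 + 1))/(-5)))² = (-10 + (0*(-½) + ((¼)*(-4)*(-3))*(-⅕)))² = (-10 + (0 + 3*(-⅕)))² = (-10 + (0 - ⅗))² = (-10 - ⅗)² = (-53/5)² = 2809/25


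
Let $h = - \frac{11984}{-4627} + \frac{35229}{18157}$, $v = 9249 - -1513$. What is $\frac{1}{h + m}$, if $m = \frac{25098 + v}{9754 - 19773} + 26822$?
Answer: $\frac{120245803763}{3225347309389873} \approx 3.7281 \cdot 10^{-5}$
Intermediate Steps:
$v = 10762$ ($v = 9249 + 1513 = 10762$)
$h = \frac{54371153}{12001777}$ ($h = \left(-11984\right) \left(- \frac{1}{4627}\right) + 35229 \cdot \frac{1}{18157} = \frac{1712}{661} + \frac{35229}{18157} = \frac{54371153}{12001777} \approx 4.5303$)
$m = \frac{268693758}{10019}$ ($m = \frac{25098 + 10762}{9754 - 19773} + 26822 = \frac{35860}{-10019} + 26822 = 35860 \left(- \frac{1}{10019}\right) + 26822 = - \frac{35860}{10019} + 26822 = \frac{268693758}{10019} \approx 26818.0$)
$\frac{1}{h + m} = \frac{1}{\frac{54371153}{12001777} + \frac{268693758}{10019}} = \frac{1}{\frac{3225347309389873}{120245803763}} = \frac{120245803763}{3225347309389873}$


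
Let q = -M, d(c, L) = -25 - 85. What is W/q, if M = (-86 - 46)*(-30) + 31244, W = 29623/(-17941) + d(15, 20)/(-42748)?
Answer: 57470477/1227246432776 ≈ 4.6829e-5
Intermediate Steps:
d(c, L) = -110
W = -57470477/34860994 (W = 29623/(-17941) - 110/(-42748) = 29623*(-1/17941) - 110*(-1/42748) = -2693/1631 + 55/21374 = -57470477/34860994 ≈ -1.6486)
M = 35204 (M = -132*(-30) + 31244 = 3960 + 31244 = 35204)
q = -35204 (q = -1*35204 = -35204)
W/q = -57470477/34860994/(-35204) = -57470477/34860994*(-1/35204) = 57470477/1227246432776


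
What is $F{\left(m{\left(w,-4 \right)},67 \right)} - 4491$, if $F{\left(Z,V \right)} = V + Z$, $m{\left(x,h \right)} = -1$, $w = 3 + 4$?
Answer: $-4425$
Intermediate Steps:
$w = 7$
$F{\left(m{\left(w,-4 \right)},67 \right)} - 4491 = \left(67 - 1\right) - 4491 = 66 - 4491 = -4425$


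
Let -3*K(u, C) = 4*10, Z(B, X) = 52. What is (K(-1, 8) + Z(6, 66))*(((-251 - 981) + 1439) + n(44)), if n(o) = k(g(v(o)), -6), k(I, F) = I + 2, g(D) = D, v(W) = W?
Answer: 29348/3 ≈ 9782.7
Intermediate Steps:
K(u, C) = -40/3 (K(u, C) = -4*10/3 = -⅓*40 = -40/3)
k(I, F) = 2 + I
n(o) = 2 + o
(K(-1, 8) + Z(6, 66))*(((-251 - 981) + 1439) + n(44)) = (-40/3 + 52)*(((-251 - 981) + 1439) + (2 + 44)) = 116*((-1232 + 1439) + 46)/3 = 116*(207 + 46)/3 = (116/3)*253 = 29348/3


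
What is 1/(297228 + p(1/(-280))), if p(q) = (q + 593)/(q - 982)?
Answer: 274961/81725942069 ≈ 3.3644e-6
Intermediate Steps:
p(q) = (593 + q)/(-982 + q)
1/(297228 + p(1/(-280))) = 1/(297228 + (593 + 1/(-280))/(-982 + 1/(-280))) = 1/(297228 + (593 - 1/280)/(-982 - 1/280)) = 1/(297228 + (166039/280)/(-274961/280)) = 1/(297228 - 280/274961*166039/280) = 1/(297228 - 166039/274961) = 1/(81725942069/274961) = 274961/81725942069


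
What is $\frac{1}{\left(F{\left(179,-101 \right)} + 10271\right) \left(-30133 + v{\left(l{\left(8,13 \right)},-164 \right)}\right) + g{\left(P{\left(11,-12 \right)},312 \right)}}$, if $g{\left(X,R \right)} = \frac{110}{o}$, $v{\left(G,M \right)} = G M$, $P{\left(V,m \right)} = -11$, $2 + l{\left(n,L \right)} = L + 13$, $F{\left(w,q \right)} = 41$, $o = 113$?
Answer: $- \frac{113}{39699106554} \approx -2.8464 \cdot 10^{-9}$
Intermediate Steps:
$l{\left(n,L \right)} = 11 + L$ ($l{\left(n,L \right)} = -2 + \left(L + 13\right) = -2 + \left(13 + L\right) = 11 + L$)
$g{\left(X,R \right)} = \frac{110}{113}$
$\frac{1}{\left(F{\left(179,-101 \right)} + 10271\right) \left(-30133 + v{\left(l{\left(8,13 \right)},-164 \right)}\right) + g{\left(P{\left(11,-12 \right)},312 \right)}} = \frac{1}{\left(41 + 10271\right) \left(-30133 + \left(11 + 13\right) \left(-164\right)\right) + \frac{110}{113}} = \frac{1}{10312 \left(-30133 + 24 \left(-164\right)\right) + \frac{110}{113}} = \frac{1}{10312 \left(-30133 - 3936\right) + \frac{110}{113}} = \frac{1}{10312 \left(-34069\right) + \frac{110}{113}} = \frac{1}{-351319528 + \frac{110}{113}} = \frac{1}{- \frac{39699106554}{113}} = - \frac{113}{39699106554}$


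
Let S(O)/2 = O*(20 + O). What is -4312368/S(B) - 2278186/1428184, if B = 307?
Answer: -551355384035/23895660596 ≈ -23.073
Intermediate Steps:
S(O) = 2*O*(20 + O) (S(O) = 2*(O*(20 + O)) = 2*O*(20 + O))
-4312368/S(B) - 2278186/1428184 = -4312368*1/(614*(20 + 307)) - 2278186/1428184 = -4312368/(2*307*327) - 2278186*1/1428184 = -4312368/200778 - 1139093/714092 = -4312368*1/200778 - 1139093/714092 = -718728/33463 - 1139093/714092 = -551355384035/23895660596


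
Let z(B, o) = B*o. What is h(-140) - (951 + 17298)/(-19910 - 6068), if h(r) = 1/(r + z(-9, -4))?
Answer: 935959/1350856 ≈ 0.69286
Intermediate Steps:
h(r) = 1/(36 + r) (h(r) = 1/(r - 9*(-4)) = 1/(r + 36) = 1/(36 + r))
h(-140) - (951 + 17298)/(-19910 - 6068) = 1/(36 - 140) - (951 + 17298)/(-19910 - 6068) = 1/(-104) - 18249/(-25978) = -1/104 - 18249*(-1)/25978 = -1/104 - 1*(-18249/25978) = -1/104 + 18249/25978 = 935959/1350856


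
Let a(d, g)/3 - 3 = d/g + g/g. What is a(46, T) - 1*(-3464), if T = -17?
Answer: 58954/17 ≈ 3467.9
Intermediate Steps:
a(d, g) = 12 + 3*d/g (a(d, g) = 9 + 3*(d/g + g/g) = 9 + 3*(d/g + 1) = 9 + 3*(1 + d/g) = 9 + (3 + 3*d/g) = 12 + 3*d/g)
a(46, T) - 1*(-3464) = (12 + 3*46/(-17)) - 1*(-3464) = (12 + 3*46*(-1/17)) + 3464 = (12 - 138/17) + 3464 = 66/17 + 3464 = 58954/17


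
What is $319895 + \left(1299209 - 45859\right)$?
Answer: $1573245$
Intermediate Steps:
$319895 + \left(1299209 - 45859\right) = 319895 + 1253350 = 1573245$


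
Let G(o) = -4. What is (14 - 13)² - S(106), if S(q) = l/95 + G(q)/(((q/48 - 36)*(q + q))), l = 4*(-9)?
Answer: 5628493/4083385 ≈ 1.3784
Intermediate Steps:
l = -36
S(q) = -36/95 - 2/(q*(-36 + q/48)) (S(q) = -36/95 - 4*1/((q + q)*(q/48 - 36)) = -36*1/95 - 4*1/(2*q*(q*(1/48) - 36)) = -36/95 - 4*1/(2*q*(q/48 - 36)) = -36/95 - 4*1/(2*q*(-36 + q/48)) = -36/95 - 2/(q*(-36 + q/48)))
(14 - 13)² - S(106) = (14 - 13)² - 12*(-760 - 3*106² + 5184*106)/(95*106*(-1728 + 106)) = 1² - 12*(-760 - 3*11236 + 549504)/(95*106*(-1622)) = 1 - 12*(-1)*(-760 - 33708 + 549504)/(95*106*1622) = 1 - 12*(-1)*515036/(95*106*1622) = 1 - 1*(-1545108/4083385) = 1 + 1545108/4083385 = 5628493/4083385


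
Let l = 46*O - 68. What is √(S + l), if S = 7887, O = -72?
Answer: √4507 ≈ 67.134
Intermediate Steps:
l = -3380 (l = 46*(-72) - 68 = -3312 - 68 = -3380)
√(S + l) = √(7887 - 3380) = √4507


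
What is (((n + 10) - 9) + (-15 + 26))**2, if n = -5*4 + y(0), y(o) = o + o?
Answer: 64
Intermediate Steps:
y(o) = 2*o
n = -20 (n = -5*4 + 2*0 = -20 + 0 = -20)
(((n + 10) - 9) + (-15 + 26))**2 = (((-20 + 10) - 9) + (-15 + 26))**2 = ((-10 - 9) + 11)**2 = (-19 + 11)**2 = (-8)**2 = 64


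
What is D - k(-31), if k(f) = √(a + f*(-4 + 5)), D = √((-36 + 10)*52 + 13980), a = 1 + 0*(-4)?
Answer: 2*√3157 - I*√30 ≈ 112.37 - 5.4772*I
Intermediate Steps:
a = 1 (a = 1 + 0 = 1)
D = 2*√3157 (D = √(-26*52 + 13980) = √(-1352 + 13980) = √12628 = 2*√3157 ≈ 112.37)
k(f) = √(1 + f) (k(f) = √(1 + f*(-4 + 5)) = √(1 + f*1) = √(1 + f))
D - k(-31) = 2*√3157 - √(1 - 31) = 2*√3157 - √(-30) = 2*√3157 - I*√30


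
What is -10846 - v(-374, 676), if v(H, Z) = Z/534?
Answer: -2896220/267 ≈ -10847.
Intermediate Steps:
v(H, Z) = Z/534 (v(H, Z) = Z*(1/534) = Z/534)
-10846 - v(-374, 676) = -10846 - 676/534 = -10846 - 1*338/267 = -10846 - 338/267 = -2896220/267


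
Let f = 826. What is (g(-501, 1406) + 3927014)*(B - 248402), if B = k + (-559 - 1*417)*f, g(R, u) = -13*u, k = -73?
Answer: -4122352331136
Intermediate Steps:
B = -806249 (B = -73 + (-559 - 1*417)*826 = -73 + (-559 - 417)*826 = -73 - 976*826 = -73 - 806176 = -806249)
(g(-501, 1406) + 3927014)*(B - 248402) = (-13*1406 + 3927014)*(-806249 - 248402) = (-18278 + 3927014)*(-1054651) = 3908736*(-1054651) = -4122352331136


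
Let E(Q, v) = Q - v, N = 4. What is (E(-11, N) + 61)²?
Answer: 2116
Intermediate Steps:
(E(-11, N) + 61)² = ((-11 - 1*4) + 61)² = ((-11 - 4) + 61)² = (-15 + 61)² = 46² = 2116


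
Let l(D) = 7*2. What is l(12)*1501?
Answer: 21014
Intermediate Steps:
l(D) = 14
l(12)*1501 = 14*1501 = 21014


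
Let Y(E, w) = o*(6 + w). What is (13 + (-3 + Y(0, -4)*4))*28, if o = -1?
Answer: 56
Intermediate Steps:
Y(E, w) = -6 - w (Y(E, w) = -(6 + w) = -6 - w)
(13 + (-3 + Y(0, -4)*4))*28 = (13 + (-3 + (-6 - 1*(-4))*4))*28 = (13 + (-3 + (-6 + 4)*4))*28 = (13 + (-3 - 2*4))*28 = (13 + (-3 - 8))*28 = (13 - 11)*28 = 2*28 = 56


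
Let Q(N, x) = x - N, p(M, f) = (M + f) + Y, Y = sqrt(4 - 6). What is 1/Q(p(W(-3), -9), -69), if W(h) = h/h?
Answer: I/(sqrt(2) - 61*I) ≈ -0.016385 + 0.00037986*I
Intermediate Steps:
W(h) = 1
Y = I*sqrt(2) (Y = sqrt(-2) = I*sqrt(2) ≈ 1.4142*I)
p(M, f) = M + f + I*sqrt(2) (p(M, f) = (M + f) + I*sqrt(2) = M + f + I*sqrt(2))
1/Q(p(W(-3), -9), -69) = 1/(-69 - (1 - 9 + I*sqrt(2))) = 1/(-69 - (-8 + I*sqrt(2))) = 1/(-69 + (8 - I*sqrt(2))) = 1/(-61 - I*sqrt(2))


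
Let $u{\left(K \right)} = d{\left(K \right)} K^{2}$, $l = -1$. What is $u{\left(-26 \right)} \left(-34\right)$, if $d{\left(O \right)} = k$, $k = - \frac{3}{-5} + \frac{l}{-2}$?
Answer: $- \frac{126412}{5} \approx -25282.0$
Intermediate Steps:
$k = \frac{11}{10}$ ($k = - \frac{3}{-5} - \frac{1}{-2} = \left(-3\right) \left(- \frac{1}{5}\right) - - \frac{1}{2} = \frac{3}{5} + \frac{1}{2} = \frac{11}{10} \approx 1.1$)
$d{\left(O \right)} = \frac{11}{10}$
$u{\left(K \right)} = \frac{11 K^{2}}{10}$
$u{\left(-26 \right)} \left(-34\right) = \frac{11 \left(-26\right)^{2}}{10} \left(-34\right) = \frac{11}{10} \cdot 676 \left(-34\right) = \frac{3718}{5} \left(-34\right) = - \frac{126412}{5}$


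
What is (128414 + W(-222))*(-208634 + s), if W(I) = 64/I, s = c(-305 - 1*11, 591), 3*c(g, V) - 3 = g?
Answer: -8926019765230/333 ≈ -2.6805e+10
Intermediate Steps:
c(g, V) = 1 + g/3
s = -313/3 (s = 1 + (-305 - 1*11)/3 = 1 + (-305 - 11)/3 = 1 + (1/3)*(-316) = 1 - 316/3 = -313/3 ≈ -104.33)
(128414 + W(-222))*(-208634 + s) = (128414 + 64/(-222))*(-208634 - 313/3) = (128414 + 64*(-1/222))*(-626215/3) = (128414 - 32/111)*(-626215/3) = (14253922/111)*(-626215/3) = -8926019765230/333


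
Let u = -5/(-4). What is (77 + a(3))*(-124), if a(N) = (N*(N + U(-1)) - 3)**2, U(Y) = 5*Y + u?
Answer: -51863/4 ≈ -12966.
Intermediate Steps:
u = 5/4 (u = -5*(-1/4) = 5/4 ≈ 1.2500)
U(Y) = 5/4 + 5*Y (U(Y) = 5*Y + 5/4 = 5/4 + 5*Y)
a(N) = (-3 + N*(-15/4 + N))**2 (a(N) = (N*(N + (5/4 + 5*(-1))) - 3)**2 = (N*(N + (5/4 - 5)) - 3)**2 = (N*(N - 15/4) - 3)**2 = (N*(-15/4 + N) - 3)**2 = (-3 + N*(-15/4 + N))**2)
(77 + a(3))*(-124) = (77 + (12 - 4*3**2 + 15*3)**2/16)*(-124) = (77 + (12 - 4*9 + 45)**2/16)*(-124) = (77 + (12 - 36 + 45)**2/16)*(-124) = (77 + (1/16)*21**2)*(-124) = (77 + (1/16)*441)*(-124) = (77 + 441/16)*(-124) = (1673/16)*(-124) = -51863/4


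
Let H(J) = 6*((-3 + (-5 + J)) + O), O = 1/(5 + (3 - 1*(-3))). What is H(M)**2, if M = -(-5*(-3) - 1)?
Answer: 2090916/121 ≈ 17280.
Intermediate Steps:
M = -14 (M = -(15 - 1) = -1*14 = -14)
O = 1/11 (O = 1/(5 + (3 + 3)) = 1/(5 + 6) = 1/11 ≈ 0.090909)
H(J) = -522/11 + 6*J (H(J) = 6*((-3 + (-5 + J)) + 1/11) = 6*((-8 + J) + 1/11) = 6*(-87/11 + J) = -522/11 + 6*J)
H(M)**2 = (-522/11 + 6*(-14))**2 = (-522/11 - 84)**2 = (-1446/11)**2 = 2090916/121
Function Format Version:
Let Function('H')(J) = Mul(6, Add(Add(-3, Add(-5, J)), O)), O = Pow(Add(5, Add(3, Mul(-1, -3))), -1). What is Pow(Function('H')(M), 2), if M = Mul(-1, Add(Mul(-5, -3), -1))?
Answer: Rational(2090916, 121) ≈ 17280.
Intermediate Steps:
M = -14 (M = Mul(-1, Add(15, -1)) = Mul(-1, 14) = -14)
O = Rational(1, 11) (O = Pow(Add(5, Add(3, 3)), -1) = Pow(Add(5, 6), -1) = Pow(11, -1) = Rational(1, 11) ≈ 0.090909)
Function('H')(J) = Add(Rational(-522, 11), Mul(6, J)) (Function('H')(J) = Mul(6, Add(Add(-3, Add(-5, J)), Rational(1, 11))) = Mul(6, Add(Add(-8, J), Rational(1, 11))) = Mul(6, Add(Rational(-87, 11), J)) = Add(Rational(-522, 11), Mul(6, J)))
Pow(Function('H')(M), 2) = Pow(Add(Rational(-522, 11), Mul(6, -14)), 2) = Pow(Add(Rational(-522, 11), -84), 2) = Pow(Rational(-1446, 11), 2) = Rational(2090916, 121)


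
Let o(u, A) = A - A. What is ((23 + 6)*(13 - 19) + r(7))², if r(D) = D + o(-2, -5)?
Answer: 27889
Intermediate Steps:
o(u, A) = 0
r(D) = D (r(D) = D + 0 = D)
((23 + 6)*(13 - 19) + r(7))² = ((23 + 6)*(13 - 19) + 7)² = (29*(-6) + 7)² = (-174 + 7)² = (-167)² = 27889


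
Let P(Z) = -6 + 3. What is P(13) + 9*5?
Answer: 42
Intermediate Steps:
P(Z) = -3
P(13) + 9*5 = -3 + 9*5 = -3 + 45 = 42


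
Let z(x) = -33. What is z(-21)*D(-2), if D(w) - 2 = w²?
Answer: -198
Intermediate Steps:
D(w) = 2 + w²
z(-21)*D(-2) = -33*(2 + (-2)²) = -33*(2 + 4) = -33*6 = -198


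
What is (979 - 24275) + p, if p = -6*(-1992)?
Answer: -11344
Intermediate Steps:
p = 11952
(979 - 24275) + p = (979 - 24275) + 11952 = -23296 + 11952 = -11344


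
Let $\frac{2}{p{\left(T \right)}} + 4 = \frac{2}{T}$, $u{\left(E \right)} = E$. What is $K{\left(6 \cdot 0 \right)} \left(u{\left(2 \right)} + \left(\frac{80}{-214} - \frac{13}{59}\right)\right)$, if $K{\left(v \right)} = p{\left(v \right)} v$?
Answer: $0$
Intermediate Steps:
$p{\left(T \right)} = \frac{2}{-4 + \frac{2}{T}}$
$K{\left(v \right)} = - \frac{v^{2}}{-1 + 2 v}$ ($K{\left(v \right)} = - \frac{v}{-1 + 2 v} v = - \frac{v^{2}}{-1 + 2 v}$)
$K{\left(6 \cdot 0 \right)} \left(u{\left(2 \right)} + \left(\frac{80}{-214} - \frac{13}{59}\right)\right) = - \frac{\left(6 \cdot 0\right)^{2}}{-1 + 2 \cdot 6 \cdot 0} \left(2 + \left(\frac{80}{-214} - \frac{13}{59}\right)\right) = - \frac{0^{2}}{-1 + 2 \cdot 0} \left(2 + \left(80 \left(- \frac{1}{214}\right) - \frac{13}{59}\right)\right) = \left(-1\right) 0 \frac{1}{-1 + 0} \left(2 - \frac{3751}{6313}\right) = \left(-1\right) 0 \frac{1}{-1} \left(2 - \frac{3751}{6313}\right) = \left(-1\right) 0 \left(-1\right) \frac{8875}{6313} = 0 \cdot \frac{8875}{6313} = 0$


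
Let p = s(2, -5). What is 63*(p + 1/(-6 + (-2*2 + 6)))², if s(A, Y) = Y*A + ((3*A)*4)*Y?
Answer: 17100783/16 ≈ 1.0688e+6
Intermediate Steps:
s(A, Y) = 13*A*Y (s(A, Y) = A*Y + (12*A)*Y = A*Y + 12*A*Y = 13*A*Y)
p = -130 (p = 13*2*(-5) = -130)
63*(p + 1/(-6 + (-2*2 + 6)))² = 63*(-130 + 1/(-6 + (-2*2 + 6)))² = 63*(-130 + 1/(-6 + (-4 + 6)))² = 63*(-130 + 1/(-6 + 2))² = 63*(-130 + 1/(-4))² = 63*(-130 - ¼)² = 63*(-521/4)² = 63*(271441/16) = 17100783/16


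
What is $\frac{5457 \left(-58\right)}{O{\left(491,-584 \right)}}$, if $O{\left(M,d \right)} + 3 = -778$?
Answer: $\frac{316506}{781} \approx 405.26$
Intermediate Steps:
$O{\left(M,d \right)} = -781$ ($O{\left(M,d \right)} = -3 - 778 = -781$)
$\frac{5457 \left(-58\right)}{O{\left(491,-584 \right)}} = \frac{5457 \left(-58\right)}{-781} = \left(-316506\right) \left(- \frac{1}{781}\right) = \frac{316506}{781}$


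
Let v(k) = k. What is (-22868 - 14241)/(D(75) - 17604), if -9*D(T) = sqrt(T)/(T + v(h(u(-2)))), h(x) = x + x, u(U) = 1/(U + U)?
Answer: 97896444925743/46440729108083 - 82938615*sqrt(3)/92881458216166 ≈ 2.1080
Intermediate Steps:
u(U) = 1/(2*U)
h(x) = 2*x
D(T) = -sqrt(T)/(9*(-1/2 + T)) (D(T) = -sqrt(T)/(9*(T + 2*((1/2)/(-2)))) = -sqrt(T)/(9*(T + 2*((1/2)*(-1/2)))) = -sqrt(T)/(9*(T + 2*(-1/4))) = -sqrt(T)/(9*(T - 1/2)) = -sqrt(T)/(9*(-1/2 + T)))
(-22868 - 14241)/(D(75) - 17604) = (-22868 - 14241)/(-2*sqrt(75)/(-9 + 18*75) - 17604) = -37109/(-2*5*sqrt(3)/(-9 + 1350) - 17604) = -37109/(-2*5*sqrt(3)/1341 - 17604) = -37109/(-2*5*sqrt(3)*1/1341 - 17604) = -37109/(-10*sqrt(3)/1341 - 17604) = -37109/(-17604 - 10*sqrt(3)/1341)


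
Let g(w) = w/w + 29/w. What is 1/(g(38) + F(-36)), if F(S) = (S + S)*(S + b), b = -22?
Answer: 38/158755 ≈ 0.00023936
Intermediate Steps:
F(S) = 2*S*(-22 + S) (F(S) = (S + S)*(S - 22) = (2*S)*(-22 + S) = 2*S*(-22 + S))
g(w) = 1 + 29/w
1/(g(38) + F(-36)) = 1/((29 + 38)/38 + 2*(-36)*(-22 - 36)) = 1/((1/38)*67 + 2*(-36)*(-58)) = 1/(67/38 + 4176) = 1/(158755/38) = 38/158755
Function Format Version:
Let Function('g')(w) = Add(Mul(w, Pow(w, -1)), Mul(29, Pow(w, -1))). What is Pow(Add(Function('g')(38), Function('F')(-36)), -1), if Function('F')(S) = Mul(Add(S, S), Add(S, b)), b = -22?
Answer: Rational(38, 158755) ≈ 0.00023936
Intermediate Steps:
Function('F')(S) = Mul(2, S, Add(-22, S)) (Function('F')(S) = Mul(Add(S, S), Add(S, -22)) = Mul(Mul(2, S), Add(-22, S)) = Mul(2, S, Add(-22, S)))
Function('g')(w) = Add(1, Mul(29, Pow(w, -1)))
Pow(Add(Function('g')(38), Function('F')(-36)), -1) = Pow(Add(Mul(Pow(38, -1), Add(29, 38)), Mul(2, -36, Add(-22, -36))), -1) = Pow(Add(Mul(Rational(1, 38), 67), Mul(2, -36, -58)), -1) = Pow(Add(Rational(67, 38), 4176), -1) = Pow(Rational(158755, 38), -1) = Rational(38, 158755)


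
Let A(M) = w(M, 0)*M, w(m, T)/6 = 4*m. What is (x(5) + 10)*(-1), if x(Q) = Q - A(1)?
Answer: 9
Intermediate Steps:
w(m, T) = 24*m (w(m, T) = 6*(4*m) = 24*m)
A(M) = 24*M**2 (A(M) = (24*M)*M = 24*M**2)
x(Q) = -24 + Q (x(Q) = Q - 24*1**2 = Q - 24 = -24 + Q)
(x(5) + 10)*(-1) = ((-24 + 5) + 10)*(-1) = (-19 + 10)*(-1) = -9*(-1) = 9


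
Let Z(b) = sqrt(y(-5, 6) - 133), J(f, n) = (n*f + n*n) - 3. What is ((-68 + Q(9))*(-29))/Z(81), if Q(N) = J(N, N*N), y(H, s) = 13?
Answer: 209351*I*sqrt(30)/60 ≈ 19111.0*I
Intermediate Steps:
J(f, n) = -3 + n**2 + f*n (J(f, n) = (f*n + n**2) - 3 = (n**2 + f*n) - 3 = -3 + n**2 + f*n)
Z(b) = 2*I*sqrt(30) (Z(b) = sqrt(13 - 133) = sqrt(-120) = 2*I*sqrt(30))
Q(N) = -3 + N**3 + N**4 (Q(N) = -3 + (N*N)**2 + N*(N*N) = -3 + (N**2)**2 + N*N**2 = -3 + N**4 + N**3 = -3 + N**3 + N**4)
((-68 + Q(9))*(-29))/Z(81) = ((-68 + (-3 + 9**3 + 9**4))*(-29))/((2*I*sqrt(30))) = ((-68 + (-3 + 729 + 6561))*(-29))*(-I*sqrt(30)/60) = ((-68 + 7287)*(-29))*(-I*sqrt(30)/60) = (7219*(-29))*(-I*sqrt(30)/60) = -(-209351)*I*sqrt(30)/60 = 209351*I*sqrt(30)/60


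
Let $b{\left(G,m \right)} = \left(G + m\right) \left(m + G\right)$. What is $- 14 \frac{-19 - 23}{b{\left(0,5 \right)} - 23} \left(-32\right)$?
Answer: $-9408$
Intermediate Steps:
$b{\left(G,m \right)} = \left(G + m\right)^{2}$ ($b{\left(G,m \right)} = \left(G + m\right) \left(G + m\right) = \left(G + m\right)^{2}$)
$- 14 \frac{-19 - 23}{b{\left(0,5 \right)} - 23} \left(-32\right) = - 14 \frac{-19 - 23}{\left(0 + 5\right)^{2} - 23} \left(-32\right) = - 14 \left(- \frac{42}{5^{2} - 23}\right) \left(-32\right) = - 14 \left(- \frac{42}{25 - 23}\right) \left(-32\right) = - 14 \left(- \frac{42}{2}\right) \left(-32\right) = - 14 \left(\left(-42\right) \frac{1}{2}\right) \left(-32\right) = \left(-14\right) \left(-21\right) \left(-32\right) = 294 \left(-32\right) = -9408$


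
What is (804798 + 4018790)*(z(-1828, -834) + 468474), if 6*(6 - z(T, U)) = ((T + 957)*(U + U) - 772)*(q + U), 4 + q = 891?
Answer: -178829913749872/3 ≈ -5.9610e+13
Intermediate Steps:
q = 887 (q = -4 + 891 = 887)
z(T, U) = 6 - (-772 + 2*U*(957 + T))*(887 + U)/6 (z(T, U) = 6 - ((T + 957)*(U + U) - 772)*(887 + U)/6 = 6 - ((957 + T)*(2*U) - 772)*(887 + U)/6 = 6 - (2*U*(957 + T) - 772)*(887 + U)/6 = 6 - (-772 + 2*U*(957 + T))*(887 + U)/6)
(804798 + 4018790)*(z(-1828, -834) + 468474) = (804798 + 4018790)*((342400/3 - 319*(-834)² - 848473/3*(-834) - 887/3*(-1828)*(-834) - ⅓*(-1828)*(-834)²) + 468474) = 4823588*((342400/3 - 319*695556 + 235875494 - 450759208 - ⅓*(-1828)*695556) + 468474) = 4823588*((342400/3 - 221882364 + 235875494 - 450759208 + 423825456) + 468474) = 4823588*(-38479466/3 + 468474) = 4823588*(-37074044/3) = -178829913749872/3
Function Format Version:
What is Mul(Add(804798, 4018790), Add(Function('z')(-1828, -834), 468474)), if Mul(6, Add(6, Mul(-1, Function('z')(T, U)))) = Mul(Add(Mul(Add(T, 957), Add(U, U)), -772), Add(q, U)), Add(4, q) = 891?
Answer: Rational(-178829913749872, 3) ≈ -5.9610e+13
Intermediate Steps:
q = 887 (q = Add(-4, 891) = 887)
Function('z')(T, U) = Add(6, Mul(Rational(-1, 6), Add(-772, Mul(2, U, Add(957, T))), Add(887, U))) (Function('z')(T, U) = Add(6, Mul(Rational(-1, 6), Mul(Add(Mul(Add(T, 957), Add(U, U)), -772), Add(887, U)))) = Add(6, Mul(Rational(-1, 6), Mul(Add(Mul(Add(957, T), Mul(2, U)), -772), Add(887, U)))) = Add(6, Mul(Rational(-1, 6), Mul(Add(Mul(2, U, Add(957, T)), -772), Add(887, U)))) = Add(6, Mul(Rational(-1, 6), Mul(Add(-772, Mul(2, U, Add(957, T))), Add(887, U)))) = Add(6, Mul(Rational(-1, 6), Add(-772, Mul(2, U, Add(957, T))), Add(887, U))))
Mul(Add(804798, 4018790), Add(Function('z')(-1828, -834), 468474)) = Mul(Add(804798, 4018790), Add(Add(Rational(342400, 3), Mul(-319, Pow(-834, 2)), Mul(Rational(-848473, 3), -834), Mul(Rational(-887, 3), -1828, -834), Mul(Rational(-1, 3), -1828, Pow(-834, 2))), 468474)) = Mul(4823588, Add(Add(Rational(342400, 3), Mul(-319, 695556), 235875494, -450759208, Mul(Rational(-1, 3), -1828, 695556)), 468474)) = Mul(4823588, Add(Add(Rational(342400, 3), -221882364, 235875494, -450759208, 423825456), 468474)) = Mul(4823588, Add(Rational(-38479466, 3), 468474)) = Mul(4823588, Rational(-37074044, 3)) = Rational(-178829913749872, 3)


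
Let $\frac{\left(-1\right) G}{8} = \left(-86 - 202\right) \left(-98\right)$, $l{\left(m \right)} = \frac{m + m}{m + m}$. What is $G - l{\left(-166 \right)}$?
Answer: $-225793$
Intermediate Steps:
$l{\left(m \right)} = 1$ ($l{\left(m \right)} = \frac{2 m}{2 m} = 2 m \frac{1}{2 m} = 1$)
$G = -225792$ ($G = - 8 \left(-86 - 202\right) \left(-98\right) = - 8 \left(\left(-288\right) \left(-98\right)\right) = \left(-8\right) 28224 = -225792$)
$G - l{\left(-166 \right)} = -225792 - 1 = -225793$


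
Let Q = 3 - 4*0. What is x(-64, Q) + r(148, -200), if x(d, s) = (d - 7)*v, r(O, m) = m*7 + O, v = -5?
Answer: -897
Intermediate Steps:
r(O, m) = O + 7*m (r(O, m) = 7*m + O = O + 7*m)
Q = 3 (Q = 3 + 0 = 3)
x(d, s) = 35 - 5*d (x(d, s) = (d - 7)*(-5) = (-7 + d)*(-5) = 35 - 5*d)
x(-64, Q) + r(148, -200) = (35 - 5*(-64)) + (148 + 7*(-200)) = (35 + 320) + (148 - 1400) = 355 - 1252 = -897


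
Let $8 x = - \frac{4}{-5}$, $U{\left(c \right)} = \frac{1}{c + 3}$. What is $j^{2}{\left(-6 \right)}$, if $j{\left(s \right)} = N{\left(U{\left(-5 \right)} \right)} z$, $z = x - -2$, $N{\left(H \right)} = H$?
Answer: $\frac{441}{400} \approx 1.1025$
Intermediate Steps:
$U{\left(c \right)} = \frac{1}{3 + c}$
$x = \frac{1}{10}$ ($x = \frac{\left(-4\right) \frac{1}{-5}}{8} = \frac{\left(-4\right) \left(- \frac{1}{5}\right)}{8} = \frac{1}{8} \cdot \frac{4}{5} = \frac{1}{10} \approx 0.1$)
$z = \frac{21}{10}$ ($z = \frac{1}{10} - -2 = \frac{1}{10} + 2 = \frac{21}{10} \approx 2.1$)
$j{\left(s \right)} = - \frac{21}{20}$ ($j{\left(s \right)} = \frac{1}{3 - 5} \cdot \frac{21}{10} = \frac{1}{-2} \cdot \frac{21}{10} = \left(- \frac{1}{2}\right) \frac{21}{10} = - \frac{21}{20}$)
$j^{2}{\left(-6 \right)} = \left(- \frac{21}{20}\right)^{2} = \frac{441}{400}$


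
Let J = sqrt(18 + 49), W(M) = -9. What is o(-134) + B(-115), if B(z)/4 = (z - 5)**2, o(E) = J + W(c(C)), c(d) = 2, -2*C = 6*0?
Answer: 57591 + sqrt(67) ≈ 57599.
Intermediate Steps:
C = 0 (C = -3*0 = -1/2*0 = 0)
J = sqrt(67) ≈ 8.1853
o(E) = -9 + sqrt(67) (o(E) = sqrt(67) - 9 = -9 + sqrt(67))
B(z) = 4*(-5 + z)**2 (B(z) = 4*(z - 5)**2 = 4*(-5 + z)**2)
o(-134) + B(-115) = (-9 + sqrt(67)) + 4*(-5 - 115)**2 = (-9 + sqrt(67)) + 4*(-120)**2 = (-9 + sqrt(67)) + 4*14400 = (-9 + sqrt(67)) + 57600 = 57591 + sqrt(67)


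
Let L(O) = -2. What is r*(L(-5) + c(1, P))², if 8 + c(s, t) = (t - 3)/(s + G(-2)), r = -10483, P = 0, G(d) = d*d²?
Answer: -47058187/49 ≈ -9.6037e+5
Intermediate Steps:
G(d) = d³
c(s, t) = -8 + (-3 + t)/(-8 + s) (c(s, t) = -8 + (t - 3)/(s + (-2)³) = -8 + (-3 + t)/(s - 8) = -8 + (-3 + t)/(-8 + s))
r*(L(-5) + c(1, P))² = -10483*(-2 + (61 + 0 - 8*1)/(-8 + 1))² = -10483*(-2 + (61 + 0 - 8)/(-7))² = -10483*(-2 - ⅐*53)² = -10483*(-2 - 53/7)² = -10483*(-67/7)² = -10483*4489/49 = -47058187/49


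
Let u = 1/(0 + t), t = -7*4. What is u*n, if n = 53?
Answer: -53/28 ≈ -1.8929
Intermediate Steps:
t = -28
u = -1/28 (u = 1/(0 - 28) = 1/(-28) = -1/28 ≈ -0.035714)
u*n = -1/28*53 = -53/28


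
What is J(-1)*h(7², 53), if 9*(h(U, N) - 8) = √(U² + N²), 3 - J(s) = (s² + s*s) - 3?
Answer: 32 + 4*√5210/9 ≈ 64.080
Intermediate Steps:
J(s) = 6 - 2*s² (J(s) = 3 - ((s² + s*s) - 3) = 3 - ((s² + s²) - 3) = 3 - (2*s² - 3) = 3 - (-3 + 2*s²) = 3 + (3 - 2*s²) = 6 - 2*s²)
h(U, N) = 8 + √(N² + U²)/9 (h(U, N) = 8 + √(U² + N²)/9 = 8 + √(N² + U²)/9)
J(-1)*h(7², 53) = (6 - 2*(-1)²)*(8 + √(53² + (7²)²)/9) = (6 - 2*1)*(8 + √(2809 + 49²)/9) = (6 - 2)*(8 + √(2809 + 2401)/9) = 4*(8 + √5210/9) = 32 + 4*√5210/9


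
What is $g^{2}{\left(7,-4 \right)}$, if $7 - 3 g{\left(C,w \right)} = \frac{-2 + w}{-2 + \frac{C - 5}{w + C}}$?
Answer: $\frac{25}{36} \approx 0.69444$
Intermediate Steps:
$g{\left(C,w \right)} = \frac{7}{3} - \frac{-2 + w}{3 \left(-2 + \frac{-5 + C}{C + w}\right)}$ ($g{\left(C,w \right)} = \frac{7}{3} - \frac{\left(-2 + w\right) \frac{1}{-2 + \frac{C - 5}{w + C}}}{3} = \frac{7}{3} - \frac{\left(-2 + w\right) \frac{1}{-2 + \frac{-5 + C}{C + w}}}{3} = \frac{7}{3} - \frac{\frac{1}{-2 + \frac{-5 + C}{C + w}} \left(-2 + w\right)}{3} = \frac{7}{3} - \frac{-2 + w}{3 \left(-2 + \frac{-5 + C}{C + w}\right)}$)
$g^{2}{\left(7,-4 \right)} = \left(\frac{35 + \left(-4\right)^{2} + 5 \cdot 7 + 12 \left(-4\right) + 7 \left(-4\right)}{3 \left(5 + 7 + 2 \left(-4\right)\right)}\right)^{2} = \left(\frac{35 + 16 + 35 - 48 - 28}{3 \left(5 + 7 - 8\right)}\right)^{2} = \left(\frac{1}{3} \cdot \frac{1}{4} \cdot 10\right)^{2} = \left(\frac{5}{6}\right)^{2} = \frac{25}{36}$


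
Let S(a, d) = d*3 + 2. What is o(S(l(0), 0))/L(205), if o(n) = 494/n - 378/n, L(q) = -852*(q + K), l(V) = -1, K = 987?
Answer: -29/507792 ≈ -5.7110e-5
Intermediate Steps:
S(a, d) = 2 + 3*d (S(a, d) = 3*d + 2 = 2 + 3*d)
L(q) = -840924 - 852*q (L(q) = -852*(q + 987) = -852*(987 + q) = -840924 - 852*q)
o(n) = 116/n
o(S(l(0), 0))/L(205) = (116/(2 + 3*0))/(-840924 - 852*205) = (116/(2 + 0))/(-840924 - 174660) = (116/2)/(-1015584) = (116*(½))*(-1/1015584) = 58*(-1/1015584) = -29/507792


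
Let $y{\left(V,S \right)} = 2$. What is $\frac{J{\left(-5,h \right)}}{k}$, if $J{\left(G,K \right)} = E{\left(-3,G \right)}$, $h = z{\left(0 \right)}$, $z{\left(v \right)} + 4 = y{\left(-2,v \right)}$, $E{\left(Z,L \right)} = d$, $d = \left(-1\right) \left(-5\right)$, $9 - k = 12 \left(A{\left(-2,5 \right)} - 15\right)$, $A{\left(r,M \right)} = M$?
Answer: $\frac{5}{129} \approx 0.03876$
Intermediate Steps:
$k = 129$ ($k = 9 - 12 \left(5 - 15\right) = 9 - 12 \left(-10\right) = 9 - -120 = 9 + 120 = 129$)
$d = 5$
$E{\left(Z,L \right)} = 5$
$z{\left(v \right)} = -2$ ($z{\left(v \right)} = -4 + 2 = -2$)
$h = -2$
$J{\left(G,K \right)} = 5$
$\frac{J{\left(-5,h \right)}}{k} = \frac{5}{129}$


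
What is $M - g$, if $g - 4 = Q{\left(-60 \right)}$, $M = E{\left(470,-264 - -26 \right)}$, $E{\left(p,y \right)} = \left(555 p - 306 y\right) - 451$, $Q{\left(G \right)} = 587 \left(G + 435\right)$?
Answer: $113098$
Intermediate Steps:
$Q{\left(G \right)} = 255345 + 587 G$ ($Q{\left(G \right)} = 587 \left(435 + G\right) = 255345 + 587 G$)
$E{\left(p,y \right)} = -451 - 306 y + 555 p$ ($E{\left(p,y \right)} = \left(- 306 y + 555 p\right) - 451 = -451 - 306 y + 555 p$)
$M = 333227$ ($M = -451 - 306 \left(-264 - -26\right) + 555 \cdot 470 = -451 - 306 \left(-264 + 26\right) + 260850 = -451 - -72828 + 260850 = -451 + 72828 + 260850 = 333227$)
$g = 220129$ ($g = 4 + \left(255345 + 587 \left(-60\right)\right) = 4 + \left(255345 - 35220\right) = 4 + 220125 = 220129$)
$M - g = 333227 - 220129 = 113098$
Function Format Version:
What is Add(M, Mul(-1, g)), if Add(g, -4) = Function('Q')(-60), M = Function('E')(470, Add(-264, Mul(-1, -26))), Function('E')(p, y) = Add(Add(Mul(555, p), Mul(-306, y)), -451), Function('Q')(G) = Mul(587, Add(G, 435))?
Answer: 113098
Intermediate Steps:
Function('Q')(G) = Add(255345, Mul(587, G)) (Function('Q')(G) = Mul(587, Add(435, G)) = Add(255345, Mul(587, G)))
Function('E')(p, y) = Add(-451, Mul(-306, y), Mul(555, p)) (Function('E')(p, y) = Add(Add(Mul(-306, y), Mul(555, p)), -451) = Add(-451, Mul(-306, y), Mul(555, p)))
M = 333227 (M = Add(-451, Mul(-306, Add(-264, Mul(-1, -26))), Mul(555, 470)) = Add(-451, Mul(-306, Add(-264, 26)), 260850) = Add(-451, Mul(-306, -238), 260850) = Add(-451, 72828, 260850) = 333227)
g = 220129 (g = Add(4, Add(255345, Mul(587, -60))) = Add(4, Add(255345, -35220)) = Add(4, 220125) = 220129)
Add(M, Mul(-1, g)) = Add(333227, Mul(-1, 220129)) = Add(333227, -220129) = 113098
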